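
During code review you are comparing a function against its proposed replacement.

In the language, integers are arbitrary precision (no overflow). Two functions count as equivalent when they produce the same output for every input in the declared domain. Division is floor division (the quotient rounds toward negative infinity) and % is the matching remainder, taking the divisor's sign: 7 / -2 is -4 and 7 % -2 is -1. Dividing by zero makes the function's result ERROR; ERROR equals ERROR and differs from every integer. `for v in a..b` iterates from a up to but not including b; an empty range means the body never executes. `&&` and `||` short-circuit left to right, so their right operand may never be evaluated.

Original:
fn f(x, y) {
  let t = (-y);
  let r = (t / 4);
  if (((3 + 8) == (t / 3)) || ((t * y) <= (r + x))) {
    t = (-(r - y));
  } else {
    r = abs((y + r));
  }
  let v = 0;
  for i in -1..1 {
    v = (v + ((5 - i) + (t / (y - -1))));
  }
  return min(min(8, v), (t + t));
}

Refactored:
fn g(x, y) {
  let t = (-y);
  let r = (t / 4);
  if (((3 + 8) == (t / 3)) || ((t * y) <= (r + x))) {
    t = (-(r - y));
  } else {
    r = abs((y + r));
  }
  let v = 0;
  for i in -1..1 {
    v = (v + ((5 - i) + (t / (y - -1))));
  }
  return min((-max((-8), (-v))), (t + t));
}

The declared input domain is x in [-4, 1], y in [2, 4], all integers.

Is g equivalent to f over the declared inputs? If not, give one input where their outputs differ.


Side by side, the visible changes include: min/max/abs usage differs.
Spot check at x=-4, y=3 — f: t=-3, then r=-1, then (((3 + 8) == (t / 3)) || ((t * y) <= (r + x))) is true, then t=4, then v=0, then (i=-1), then v=7, then (i=0), then v=13, then returns 8. g: t=-3, then r=-1, then (((3 + 8) == (t / 3)) || ((t * y) <= (r + x))) is true, then t=4, then v=0, then (i=-1), then v=7, then (i=0), then v=13, then returns 8. Both give 8.
Across all 18 domain points the two functions coincide.
verdict: equivalent


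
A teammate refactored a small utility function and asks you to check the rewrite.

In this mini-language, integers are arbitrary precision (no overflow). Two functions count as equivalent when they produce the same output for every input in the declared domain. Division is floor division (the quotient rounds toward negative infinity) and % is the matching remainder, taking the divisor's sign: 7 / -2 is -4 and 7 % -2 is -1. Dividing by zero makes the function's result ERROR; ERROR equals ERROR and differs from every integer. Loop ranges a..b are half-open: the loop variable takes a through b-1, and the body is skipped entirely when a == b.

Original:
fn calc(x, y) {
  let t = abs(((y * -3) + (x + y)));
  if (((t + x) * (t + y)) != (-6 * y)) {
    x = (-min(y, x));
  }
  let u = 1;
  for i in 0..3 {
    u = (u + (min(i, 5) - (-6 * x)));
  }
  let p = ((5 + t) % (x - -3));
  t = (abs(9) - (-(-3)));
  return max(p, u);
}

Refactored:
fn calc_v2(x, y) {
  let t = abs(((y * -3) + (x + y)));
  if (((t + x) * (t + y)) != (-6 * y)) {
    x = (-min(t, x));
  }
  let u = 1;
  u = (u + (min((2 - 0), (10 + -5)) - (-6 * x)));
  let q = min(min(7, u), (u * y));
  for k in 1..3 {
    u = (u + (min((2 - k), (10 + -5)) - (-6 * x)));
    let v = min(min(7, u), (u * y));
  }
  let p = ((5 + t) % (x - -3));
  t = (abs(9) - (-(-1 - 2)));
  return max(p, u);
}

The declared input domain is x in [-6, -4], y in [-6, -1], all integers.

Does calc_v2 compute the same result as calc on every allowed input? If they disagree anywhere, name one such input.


There is a counterexample at x=-5, y=-6: 112 on one side, 94 on the other.
calc: t = 7; (((t + x) * (t + y)) != (-6 * y)) -> true; x = 6; u = 1; [i=0]; u = 37; [i=1]; u = 74; [i=2]; u = 112; p = 3; t = 6; return 112
calc_v2: t = 7; (((t + x) * (t + y)) != (-6 * y)) -> true; x = 5; u = 1; u = 33; q = -198; [k=1]; u = 64; v = -384; [k=2]; u = 94; v = -564; p = 4; t = 6; return 94
verdict: not equivalent; witness: x=-5, y=-6


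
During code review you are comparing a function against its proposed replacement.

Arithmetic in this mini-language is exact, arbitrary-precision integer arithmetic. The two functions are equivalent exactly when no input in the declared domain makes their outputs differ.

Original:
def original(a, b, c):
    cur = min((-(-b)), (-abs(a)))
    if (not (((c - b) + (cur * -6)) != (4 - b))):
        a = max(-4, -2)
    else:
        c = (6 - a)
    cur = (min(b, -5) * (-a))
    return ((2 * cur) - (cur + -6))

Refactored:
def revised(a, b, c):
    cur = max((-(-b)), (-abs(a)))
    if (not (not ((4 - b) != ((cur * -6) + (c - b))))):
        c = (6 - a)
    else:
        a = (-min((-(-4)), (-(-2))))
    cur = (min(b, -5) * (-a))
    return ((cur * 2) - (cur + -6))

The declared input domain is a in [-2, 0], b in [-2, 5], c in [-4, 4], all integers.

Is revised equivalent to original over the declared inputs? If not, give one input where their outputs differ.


The rewrite breaks on a=-1, b=-2, c=-2, where the results are 1 and -4.
original: cur := -2 | (not (((c - b) + (cur * -6)) != (4 - b))): false | c := 7 | cur := -5 | result 1
revised: cur := -1 | (not (not ((4 - b) != ((cur * -6) + (c - b))))): false | a := -2 | cur := -10 | result -4
verdict: not equivalent; witness: a=-1, b=-2, c=-2


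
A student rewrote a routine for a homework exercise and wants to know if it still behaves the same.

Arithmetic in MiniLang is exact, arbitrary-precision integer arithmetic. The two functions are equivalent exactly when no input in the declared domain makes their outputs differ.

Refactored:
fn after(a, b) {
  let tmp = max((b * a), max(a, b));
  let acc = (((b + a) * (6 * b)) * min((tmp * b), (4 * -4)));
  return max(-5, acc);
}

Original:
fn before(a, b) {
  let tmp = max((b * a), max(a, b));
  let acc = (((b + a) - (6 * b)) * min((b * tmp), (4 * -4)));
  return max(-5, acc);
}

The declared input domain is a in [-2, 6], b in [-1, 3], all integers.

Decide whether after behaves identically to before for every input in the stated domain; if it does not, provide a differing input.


There is a counterexample at a=-2, b=0: 32 on one side, 0 on the other.
before: tmp := 0 | acc := 32 | result 32
after: tmp := 0 | acc := 0 | result 0
verdict: not equivalent; witness: a=-2, b=0


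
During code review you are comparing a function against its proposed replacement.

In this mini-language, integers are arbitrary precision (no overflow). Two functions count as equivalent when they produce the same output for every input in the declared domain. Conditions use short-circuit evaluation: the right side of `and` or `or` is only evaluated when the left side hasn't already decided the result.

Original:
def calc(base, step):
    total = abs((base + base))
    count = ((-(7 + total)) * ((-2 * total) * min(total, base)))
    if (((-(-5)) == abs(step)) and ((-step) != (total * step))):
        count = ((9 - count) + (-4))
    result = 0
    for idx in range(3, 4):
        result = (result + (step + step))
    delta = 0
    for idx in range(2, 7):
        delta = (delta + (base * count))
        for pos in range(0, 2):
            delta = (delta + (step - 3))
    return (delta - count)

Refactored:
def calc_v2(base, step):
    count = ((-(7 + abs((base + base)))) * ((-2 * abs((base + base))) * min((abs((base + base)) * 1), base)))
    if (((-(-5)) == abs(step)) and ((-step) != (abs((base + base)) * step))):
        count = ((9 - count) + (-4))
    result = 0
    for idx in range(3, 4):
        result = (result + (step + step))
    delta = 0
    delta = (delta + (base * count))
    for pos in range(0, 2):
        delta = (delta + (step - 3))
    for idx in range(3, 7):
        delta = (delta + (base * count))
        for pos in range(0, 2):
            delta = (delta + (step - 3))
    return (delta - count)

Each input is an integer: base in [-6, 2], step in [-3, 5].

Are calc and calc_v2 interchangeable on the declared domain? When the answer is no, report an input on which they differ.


This is a faithful refactor — local variable names differ, plus arithmetic usage differs, plus constant usage differs, plus min/max/abs usage differs, plus loop structure differs, plus statement counts differ, but the computed results match everywhere.
One worked example (base=-3, step=0) — calc: total = 6; count = -468; (((-(-5)) == abs(step)) and ((-step) != (total * step))) -> false; result = 0; [idx=3]; result = 0; delta = 0; [idx=2]; delta = 1404; [pos=0]; delta = 1401; [pos=1]; delta = 1398; [idx=3]; delta = 2802; [pos=0]; delta = 2799; [pos=1]; delta = 2796; [idx=4]; delta = 4200; [pos=0]; delta = 4197; [pos=1]; delta = 4194; [idx=5]; delta = 5598; [pos=0]; delta = 5595; [pos=1]; delta = 5592; [idx=6]; delta = 6996; [pos=0]; delta = 6993; [pos=1]; delta = 6990; return 7458; calc_v2: count = -468; (((-(-5)) == abs(step)) and ((-step) != (abs((base + base)) * step))) -> false; result = 0; [idx=3]; result = 0; delta = 0; delta = 1404; [pos=0]; delta = 1401; [pos=1]; delta = 1398; [idx=3]; delta = 2802; [pos=0]; delta = 2799; [pos=1]; delta = 2796; [idx=4]; delta = 4200; [pos=0]; delta = 4197; [pos=1]; delta = 4194; [idx=5]; delta = 5598; [pos=0]; delta = 5595; [pos=1]; delta = 5592; [idx=6]; delta = 6996; [pos=0]; delta = 6993; [pos=1]; delta = 6990; return 7458; agreement on 7458.
Sweeping the whole domain (81 inputs) finds no disagreement.
verdict: equivalent


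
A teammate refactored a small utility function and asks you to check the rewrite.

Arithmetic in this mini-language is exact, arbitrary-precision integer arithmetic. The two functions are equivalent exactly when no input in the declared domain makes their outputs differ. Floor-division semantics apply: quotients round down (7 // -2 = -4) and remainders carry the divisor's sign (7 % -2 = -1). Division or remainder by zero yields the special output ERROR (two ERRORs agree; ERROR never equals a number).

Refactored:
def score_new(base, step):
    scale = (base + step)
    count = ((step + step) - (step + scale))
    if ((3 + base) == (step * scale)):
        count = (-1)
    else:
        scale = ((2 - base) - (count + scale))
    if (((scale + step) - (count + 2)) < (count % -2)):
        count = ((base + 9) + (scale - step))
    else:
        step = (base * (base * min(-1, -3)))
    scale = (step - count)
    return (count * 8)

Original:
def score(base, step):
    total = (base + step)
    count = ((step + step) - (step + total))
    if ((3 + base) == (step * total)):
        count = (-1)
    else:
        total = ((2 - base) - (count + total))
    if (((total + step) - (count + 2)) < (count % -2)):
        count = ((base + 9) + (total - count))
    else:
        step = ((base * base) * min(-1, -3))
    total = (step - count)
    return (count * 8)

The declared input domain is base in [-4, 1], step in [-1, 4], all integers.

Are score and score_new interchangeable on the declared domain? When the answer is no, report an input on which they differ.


Run the pair on base=-3, step=0.
score: total := -3 | count := 3 | ((3 + base) == (step * total)): true | count := -1 | (((total + step) - (count + 2)) < (count % -2)): true | count := 4 | total := -4 | result 32
score_new: scale := -3 | count := 3 | ((3 + base) == (step * scale)): true | count := -1 | (((scale + step) - (count + 2)) < (count % -2)): true | count := 3 | scale := -3 | result 24
32 and 24 differ, so these are not the same function on this domain.
verdict: not equivalent; witness: base=-3, step=0


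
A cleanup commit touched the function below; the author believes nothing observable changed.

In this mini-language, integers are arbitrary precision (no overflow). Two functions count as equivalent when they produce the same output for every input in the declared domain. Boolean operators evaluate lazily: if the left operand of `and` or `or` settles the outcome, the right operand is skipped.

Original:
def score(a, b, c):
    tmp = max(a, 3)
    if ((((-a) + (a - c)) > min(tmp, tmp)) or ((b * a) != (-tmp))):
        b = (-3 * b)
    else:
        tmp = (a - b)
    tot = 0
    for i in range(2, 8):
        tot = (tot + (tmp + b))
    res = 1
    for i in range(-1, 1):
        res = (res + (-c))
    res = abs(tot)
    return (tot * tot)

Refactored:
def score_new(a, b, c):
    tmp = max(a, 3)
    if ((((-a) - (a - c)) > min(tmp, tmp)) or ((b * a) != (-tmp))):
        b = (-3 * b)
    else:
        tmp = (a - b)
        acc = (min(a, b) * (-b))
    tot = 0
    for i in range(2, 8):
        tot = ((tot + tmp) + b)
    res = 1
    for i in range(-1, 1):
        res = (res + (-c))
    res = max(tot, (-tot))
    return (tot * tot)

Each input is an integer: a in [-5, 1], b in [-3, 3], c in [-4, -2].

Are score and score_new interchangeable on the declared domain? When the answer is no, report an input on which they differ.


Try a=-3, b=1, c=-4.
score: tmp := 3 | ((((-a) + (a - c)) > min(tmp, tmp)) or ((b * a) != (-tmp))): true | b := -3 | tot := 0 | iter i=2: | tot := 0 | iter i=3: | tot := 0 | iter i=4: | tot := 0 | iter i=5: | tot := 0 | iter i=6: | tot := 0 | iter i=7: | tot := 0 | res := 1 | iter i=-1: | res := 5 | iter i=0: | res := 9 | res := 0 | result 0
score_new: tmp := 3 | ((((-a) - (a - c)) > min(tmp, tmp)) or ((b * a) != (-tmp))): false | tmp := -4 | acc := 3 | tot := 0 | iter i=2: | tot := -3 | iter i=3: | tot := -6 | iter i=4: | tot := -9 | iter i=5: | tot := -12 | iter i=6: | tot := -15 | iter i=7: | tot := -18 | res := 1 | iter i=-1: | res := 5 | iter i=0: | res := 9 | res := 18 | result 324
0 vs 324 — the two versions disagree here.
verdict: not equivalent; witness: a=-3, b=1, c=-4


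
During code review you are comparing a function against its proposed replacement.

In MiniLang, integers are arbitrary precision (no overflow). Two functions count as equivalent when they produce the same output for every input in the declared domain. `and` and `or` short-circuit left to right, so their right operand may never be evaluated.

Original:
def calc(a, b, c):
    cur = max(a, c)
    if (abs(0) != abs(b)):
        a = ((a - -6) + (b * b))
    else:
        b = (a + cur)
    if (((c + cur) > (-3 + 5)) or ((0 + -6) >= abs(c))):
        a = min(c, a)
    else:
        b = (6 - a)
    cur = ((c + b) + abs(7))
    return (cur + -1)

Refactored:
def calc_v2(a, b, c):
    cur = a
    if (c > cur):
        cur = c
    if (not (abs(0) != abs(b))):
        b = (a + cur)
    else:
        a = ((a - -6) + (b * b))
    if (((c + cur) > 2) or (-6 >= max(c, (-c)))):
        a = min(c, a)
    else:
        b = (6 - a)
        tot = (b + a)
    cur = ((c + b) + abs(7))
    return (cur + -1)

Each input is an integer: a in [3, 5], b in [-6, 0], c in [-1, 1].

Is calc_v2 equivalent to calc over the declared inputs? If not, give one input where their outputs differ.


Equivalent — the differences include constant usage differs; statement counts differ; min/max/abs usage differs; boolean connective usage differs; arithmetic usage differs; branching structure differs; local variable names differ; comparison usage differs, yet no declared input distinguishes the two.
One worked example (a=5, b=-6, c=0) — calc: cur=5, then (abs(0) != abs(b)) is true, then a=47, then (((c + cur) > (-3 + 5)) or ((0 + -6) >= abs(c))) is true, then a=0, then cur=1, then returns 0; calc_v2: cur=5, then (c > cur) is false, then (not (abs(0) != abs(b))) is false, then a=47, then (((c + cur) > 2) or (-6 >= max(c, (-c)))) is true, then a=0, then cur=1, then returns 0; agreement on 0.
Sweeping the whole domain (63 inputs) finds no disagreement.
verdict: equivalent


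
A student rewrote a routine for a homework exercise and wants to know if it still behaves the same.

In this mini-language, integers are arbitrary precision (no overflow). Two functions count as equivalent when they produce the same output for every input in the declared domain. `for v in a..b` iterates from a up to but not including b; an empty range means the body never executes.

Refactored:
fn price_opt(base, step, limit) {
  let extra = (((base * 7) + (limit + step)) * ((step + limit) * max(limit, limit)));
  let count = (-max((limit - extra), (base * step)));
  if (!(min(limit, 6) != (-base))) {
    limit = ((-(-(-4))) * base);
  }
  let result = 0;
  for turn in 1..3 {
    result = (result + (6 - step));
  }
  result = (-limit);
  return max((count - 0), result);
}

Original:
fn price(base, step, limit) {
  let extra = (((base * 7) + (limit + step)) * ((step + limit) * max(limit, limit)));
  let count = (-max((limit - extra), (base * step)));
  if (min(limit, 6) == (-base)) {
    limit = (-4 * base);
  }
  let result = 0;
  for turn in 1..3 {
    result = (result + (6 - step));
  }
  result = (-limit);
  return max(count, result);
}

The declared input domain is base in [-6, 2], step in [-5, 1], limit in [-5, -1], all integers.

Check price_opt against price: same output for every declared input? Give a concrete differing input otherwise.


Differences: arithmetic usage differs; and constant usage differs; and boolean connective usage differs; and comparison usage differs — yet all 315 inputs agree.
verdict: equivalent


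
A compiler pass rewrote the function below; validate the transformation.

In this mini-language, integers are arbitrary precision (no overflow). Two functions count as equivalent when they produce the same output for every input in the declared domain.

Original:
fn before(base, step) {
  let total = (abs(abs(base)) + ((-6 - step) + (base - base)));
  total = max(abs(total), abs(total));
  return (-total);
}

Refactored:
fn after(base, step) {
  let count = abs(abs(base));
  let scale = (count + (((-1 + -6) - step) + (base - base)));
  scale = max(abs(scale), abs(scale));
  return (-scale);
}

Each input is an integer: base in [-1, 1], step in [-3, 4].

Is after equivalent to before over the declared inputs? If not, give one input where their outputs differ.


These are not equivalent — on base=-1, step=-3 the outputs split (-2 vs -3).
before: total=-2, then total=2, then returns -2
after: count=1, then scale=-3, then scale=3, then returns -3
verdict: not equivalent; witness: base=-1, step=-3


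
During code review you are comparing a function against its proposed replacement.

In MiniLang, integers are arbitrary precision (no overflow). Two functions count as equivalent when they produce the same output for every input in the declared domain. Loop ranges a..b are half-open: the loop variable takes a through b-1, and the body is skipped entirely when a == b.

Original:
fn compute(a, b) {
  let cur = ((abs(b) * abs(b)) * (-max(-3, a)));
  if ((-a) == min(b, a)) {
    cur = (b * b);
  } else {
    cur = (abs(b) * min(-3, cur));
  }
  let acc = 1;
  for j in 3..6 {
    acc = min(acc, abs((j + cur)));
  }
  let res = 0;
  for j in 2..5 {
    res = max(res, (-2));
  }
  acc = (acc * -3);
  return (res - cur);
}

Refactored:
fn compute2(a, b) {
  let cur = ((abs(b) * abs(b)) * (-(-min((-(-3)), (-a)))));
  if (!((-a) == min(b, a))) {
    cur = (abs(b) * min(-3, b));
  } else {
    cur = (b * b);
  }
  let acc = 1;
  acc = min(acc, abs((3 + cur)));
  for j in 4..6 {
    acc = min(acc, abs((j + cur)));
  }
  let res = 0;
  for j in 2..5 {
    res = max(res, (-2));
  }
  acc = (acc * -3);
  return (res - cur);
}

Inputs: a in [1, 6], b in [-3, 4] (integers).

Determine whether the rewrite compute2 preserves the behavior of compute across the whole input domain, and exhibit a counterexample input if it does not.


Consider the input a=1, b=-3.
compute: cur := -9 | ((-a) == min(b, a)): false | cur := -27 | acc := 1 | iter j=3: | acc := 1 | iter j=4: | acc := 1 | iter j=5: | acc := 1 | res := 0 | iter j=2: | res := 0 | iter j=3: | res := 0 | iter j=4: | res := 0 | acc := -3 | result 27
compute2: cur := -9 | (!((-a) == min(b, a))): true | cur := -9 | acc := 1 | acc := 1 | iter j=4: | acc := 1 | iter j=5: | acc := 1 | res := 0 | iter j=2: | res := 0 | iter j=3: | res := 0 | iter j=4: | res := 0 | acc := -3 | result 9
27 != 9, so the rewrite changes behavior.
verdict: not equivalent; witness: a=1, b=-3


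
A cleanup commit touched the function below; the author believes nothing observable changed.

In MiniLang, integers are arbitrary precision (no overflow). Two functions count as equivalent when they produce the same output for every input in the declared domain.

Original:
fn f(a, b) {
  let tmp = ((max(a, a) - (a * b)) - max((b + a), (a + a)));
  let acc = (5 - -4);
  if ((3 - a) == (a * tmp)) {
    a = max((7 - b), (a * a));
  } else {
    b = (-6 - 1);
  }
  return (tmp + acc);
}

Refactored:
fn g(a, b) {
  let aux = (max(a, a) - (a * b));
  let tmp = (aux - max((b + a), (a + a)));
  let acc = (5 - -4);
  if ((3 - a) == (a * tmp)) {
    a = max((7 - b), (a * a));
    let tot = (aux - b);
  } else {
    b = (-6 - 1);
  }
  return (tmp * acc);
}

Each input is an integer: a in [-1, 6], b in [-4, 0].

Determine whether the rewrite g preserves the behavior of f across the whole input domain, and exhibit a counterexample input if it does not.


Input a=-1, b=-4: 6 from f versus -27 from g.
verdict: not equivalent; witness: a=-1, b=-4


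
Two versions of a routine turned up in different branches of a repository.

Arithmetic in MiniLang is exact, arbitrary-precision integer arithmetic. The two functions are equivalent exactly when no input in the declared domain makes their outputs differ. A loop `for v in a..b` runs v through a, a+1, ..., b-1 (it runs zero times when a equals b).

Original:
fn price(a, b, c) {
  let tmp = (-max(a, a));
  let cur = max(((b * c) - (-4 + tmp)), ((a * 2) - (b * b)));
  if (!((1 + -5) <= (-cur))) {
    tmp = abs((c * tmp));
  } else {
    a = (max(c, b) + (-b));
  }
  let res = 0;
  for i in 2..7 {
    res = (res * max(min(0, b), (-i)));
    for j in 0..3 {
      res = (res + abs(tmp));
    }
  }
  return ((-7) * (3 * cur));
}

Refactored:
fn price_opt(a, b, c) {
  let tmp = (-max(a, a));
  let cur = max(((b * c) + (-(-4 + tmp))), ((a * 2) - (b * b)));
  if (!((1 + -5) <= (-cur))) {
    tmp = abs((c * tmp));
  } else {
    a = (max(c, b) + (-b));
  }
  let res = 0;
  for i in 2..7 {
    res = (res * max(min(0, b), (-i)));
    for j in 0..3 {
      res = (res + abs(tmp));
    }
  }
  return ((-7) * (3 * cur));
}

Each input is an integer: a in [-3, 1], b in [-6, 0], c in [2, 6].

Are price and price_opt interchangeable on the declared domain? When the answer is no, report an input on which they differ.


Reading the diff, among the changes: arithmetic usage differs.
Tracing a=1, b=-3, c=3: price: tmp := -1 | cur := -4 | (!((1 + -5) <= (-cur))): false | a := 6 | res := 0 | iter i=2: | res := 0 | iter j=0: | res := 1 | iter j=1: | res := 2 | iter j=2: | res := 3 | iter i=3: | res := -9 | iter j=0: | res := -8 | iter j=1: | res := -7 | iter j=2: | res := -6 | iter i=4: | res := 18 | iter j=0: | res := 19 | iter j=1: | res := 20 | iter j=2: | res := 21 | iter i=5: | res := -63 | iter j=0: | res := -62 | iter j=1: | res := -61 | iter j=2: | res := -60 | iter i=6: | res := 180 | iter j=0: | res := 181 | iter j=1: | res := 182 | iter j=2: | res := 183 | result 84 | price_opt: tmp := -1 | cur := -4 | (!((1 + -5) <= (-cur))): false | a := 6 | res := 0 | iter i=2: | res := 0 | iter j=0: | res := 1 | iter j=1: | res := 2 | iter j=2: | res := 3 | iter i=3: | res := -9 | iter j=0: | res := -8 | iter j=1: | res := -7 | iter j=2: | res := -6 | iter i=4: | res := 18 | iter j=0: | res := 19 | iter j=1: | res := 20 | iter j=2: | res := 21 | iter i=5: | res := -63 | iter j=0: | res := -62 | iter j=1: | res := -61 | iter j=2: | res := -60 | iter i=6: | res := 180 | iter j=0: | res := 181 | iter j=1: | res := 182 | iter j=2: | res := 183 | result 84 — matching result 84.
Checked all 175 inputs in the declared domain: the outputs agree on every one.
verdict: equivalent


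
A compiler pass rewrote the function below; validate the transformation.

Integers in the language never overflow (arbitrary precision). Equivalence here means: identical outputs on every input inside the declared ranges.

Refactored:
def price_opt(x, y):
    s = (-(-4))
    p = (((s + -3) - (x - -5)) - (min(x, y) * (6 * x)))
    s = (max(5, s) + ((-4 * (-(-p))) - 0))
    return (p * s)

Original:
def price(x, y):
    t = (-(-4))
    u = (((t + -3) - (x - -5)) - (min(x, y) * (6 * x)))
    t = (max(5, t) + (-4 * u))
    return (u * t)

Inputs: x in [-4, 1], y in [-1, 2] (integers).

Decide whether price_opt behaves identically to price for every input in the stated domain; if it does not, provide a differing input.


Behavior is preserved: although arithmetic usage differs, plus constant usage differs, plus local variable names differ, the outputs never diverge.
As a probe, take x=0, y=0: price runs t becomes 4; next u becomes -4; next t becomes 21; next final value -84; price_opt runs s becomes 4; next p becomes -4; next s becomes 21; next final value -84; both end at -84.
An exhaustive pass over the 24 declared inputs shows identical outputs.
verdict: equivalent


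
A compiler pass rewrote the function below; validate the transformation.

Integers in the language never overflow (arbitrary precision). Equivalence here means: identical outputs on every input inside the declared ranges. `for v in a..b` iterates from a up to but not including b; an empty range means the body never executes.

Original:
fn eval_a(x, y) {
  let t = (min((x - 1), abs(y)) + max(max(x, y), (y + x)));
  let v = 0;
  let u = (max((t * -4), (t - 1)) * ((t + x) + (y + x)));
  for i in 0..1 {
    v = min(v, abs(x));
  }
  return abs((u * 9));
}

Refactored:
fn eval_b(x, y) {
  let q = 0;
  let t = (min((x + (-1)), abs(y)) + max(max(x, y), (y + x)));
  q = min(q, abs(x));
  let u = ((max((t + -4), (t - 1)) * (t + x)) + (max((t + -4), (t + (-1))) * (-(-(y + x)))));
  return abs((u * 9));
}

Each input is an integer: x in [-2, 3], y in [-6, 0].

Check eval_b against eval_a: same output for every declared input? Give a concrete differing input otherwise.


There is a counterexample at x=-2, y=-6: 2700 on one side, 810 on the other.
eval_a: t=-5, then v=0, then u=-300, then (i=0), then v=0, then returns 2700
eval_b: q=0, then t=-5, then q=0, then u=90, then returns 810
verdict: not equivalent; witness: x=-2, y=-6


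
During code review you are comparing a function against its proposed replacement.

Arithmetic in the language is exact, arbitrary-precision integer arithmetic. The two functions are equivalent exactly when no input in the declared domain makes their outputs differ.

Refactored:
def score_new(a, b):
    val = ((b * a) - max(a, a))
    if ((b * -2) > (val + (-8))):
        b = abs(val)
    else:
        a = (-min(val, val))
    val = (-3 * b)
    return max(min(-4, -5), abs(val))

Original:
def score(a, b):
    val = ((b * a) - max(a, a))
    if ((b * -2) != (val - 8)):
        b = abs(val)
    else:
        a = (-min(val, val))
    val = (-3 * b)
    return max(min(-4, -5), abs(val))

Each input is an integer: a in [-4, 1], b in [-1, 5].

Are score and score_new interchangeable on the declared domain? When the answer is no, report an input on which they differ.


These are not equivalent — on a=0, b=5 the outputs split (0 vs 15).
score: val=0, then ((b * -2) != (val - 8)) is true, then b=0, then val=0, then returns 0
score_new: val=0, then ((b * -2) > (val + (-8))) is false, then a=0, then val=-15, then returns 15
verdict: not equivalent; witness: a=0, b=5


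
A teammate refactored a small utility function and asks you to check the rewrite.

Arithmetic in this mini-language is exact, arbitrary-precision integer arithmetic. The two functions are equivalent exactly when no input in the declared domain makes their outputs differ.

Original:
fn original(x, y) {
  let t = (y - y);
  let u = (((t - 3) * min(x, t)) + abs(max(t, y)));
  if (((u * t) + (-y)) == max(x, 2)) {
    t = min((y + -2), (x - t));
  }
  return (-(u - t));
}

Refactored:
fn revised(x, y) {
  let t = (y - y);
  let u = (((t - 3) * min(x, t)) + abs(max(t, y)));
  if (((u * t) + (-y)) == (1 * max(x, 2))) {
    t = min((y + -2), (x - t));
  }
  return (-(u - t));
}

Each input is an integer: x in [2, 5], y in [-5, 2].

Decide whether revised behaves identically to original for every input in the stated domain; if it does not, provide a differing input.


Changes here: arithmetic usage differs, and constant usage differs; the full 32-point sweep finds no disagreement.
verdict: equivalent


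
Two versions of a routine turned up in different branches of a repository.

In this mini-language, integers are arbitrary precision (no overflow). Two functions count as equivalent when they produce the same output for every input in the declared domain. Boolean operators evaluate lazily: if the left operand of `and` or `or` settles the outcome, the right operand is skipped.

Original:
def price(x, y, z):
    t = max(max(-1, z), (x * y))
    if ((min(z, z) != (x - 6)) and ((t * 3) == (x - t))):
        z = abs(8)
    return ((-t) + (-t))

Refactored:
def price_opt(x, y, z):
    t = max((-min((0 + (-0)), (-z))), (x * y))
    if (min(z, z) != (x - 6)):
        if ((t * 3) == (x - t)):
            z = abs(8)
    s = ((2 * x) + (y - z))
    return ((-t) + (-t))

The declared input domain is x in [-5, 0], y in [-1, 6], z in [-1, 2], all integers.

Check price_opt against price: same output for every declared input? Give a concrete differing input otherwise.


Take x=-5, y=1, z=-1.
price: t := -1 | ((min(z, z) != (x - 6)) and ((t * 3) == (x - t))): false | result 2
price_opt: t := 0 | (min(z, z) != (x - 6)): true | ((t * 3) == (x - t)): false | s := -8 | result 0
2 != 0, so the rewrite changes behavior.
verdict: not equivalent; witness: x=-5, y=1, z=-1


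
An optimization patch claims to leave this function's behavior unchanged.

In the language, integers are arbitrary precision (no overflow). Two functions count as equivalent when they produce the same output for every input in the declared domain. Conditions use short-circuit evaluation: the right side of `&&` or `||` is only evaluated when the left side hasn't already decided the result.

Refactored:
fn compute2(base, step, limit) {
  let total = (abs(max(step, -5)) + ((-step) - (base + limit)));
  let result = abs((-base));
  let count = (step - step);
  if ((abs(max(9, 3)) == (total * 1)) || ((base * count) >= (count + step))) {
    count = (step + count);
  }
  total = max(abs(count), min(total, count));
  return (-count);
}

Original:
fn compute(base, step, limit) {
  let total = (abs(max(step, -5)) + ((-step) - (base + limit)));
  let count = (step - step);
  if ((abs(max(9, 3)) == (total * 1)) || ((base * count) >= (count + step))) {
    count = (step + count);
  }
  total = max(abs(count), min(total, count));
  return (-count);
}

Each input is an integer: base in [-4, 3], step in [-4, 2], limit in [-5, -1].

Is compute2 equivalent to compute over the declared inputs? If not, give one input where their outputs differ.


Behavior is preserved: although statement counts differ; min/max/abs usage differs; local variable names differ, the outputs never diverge.
Tracing base=-1, step=1, limit=-2: compute: total := 3 | count := 0 | ((abs(max(9, 3)) == (total * 1)) || ((base * count) >= (count + step))): false | total := 0 | result 0 | compute2: total := 3 | result := 1 | count := 0 | ((abs(max(9, 3)) == (total * 1)) || ((base * count) >= (count + step))): false | total := 0 | result 0 — matching result 0.
Checked all 280 inputs in the declared domain: the outputs agree on every one.
verdict: equivalent


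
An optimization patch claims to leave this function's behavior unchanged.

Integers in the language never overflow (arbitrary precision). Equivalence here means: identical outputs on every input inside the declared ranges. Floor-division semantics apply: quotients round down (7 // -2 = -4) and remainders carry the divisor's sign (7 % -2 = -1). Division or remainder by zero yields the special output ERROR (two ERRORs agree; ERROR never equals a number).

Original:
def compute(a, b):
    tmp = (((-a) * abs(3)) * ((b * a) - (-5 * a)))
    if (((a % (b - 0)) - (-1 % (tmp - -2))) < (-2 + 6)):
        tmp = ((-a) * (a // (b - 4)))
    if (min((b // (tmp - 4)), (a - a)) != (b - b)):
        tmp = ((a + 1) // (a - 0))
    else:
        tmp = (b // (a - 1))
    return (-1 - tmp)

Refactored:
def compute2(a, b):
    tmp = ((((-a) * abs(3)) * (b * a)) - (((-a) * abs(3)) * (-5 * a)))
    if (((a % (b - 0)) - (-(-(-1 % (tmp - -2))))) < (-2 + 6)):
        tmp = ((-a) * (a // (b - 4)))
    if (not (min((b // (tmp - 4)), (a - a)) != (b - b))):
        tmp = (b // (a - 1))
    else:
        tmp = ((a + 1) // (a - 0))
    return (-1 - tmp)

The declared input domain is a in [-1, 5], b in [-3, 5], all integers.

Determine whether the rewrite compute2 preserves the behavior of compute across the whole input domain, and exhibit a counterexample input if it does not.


Differences: boolean connective usage differs; and arithmetic usage differs; and min/max/abs usage differs; and constant usage differs — yet all 63 inputs agree.
verdict: equivalent


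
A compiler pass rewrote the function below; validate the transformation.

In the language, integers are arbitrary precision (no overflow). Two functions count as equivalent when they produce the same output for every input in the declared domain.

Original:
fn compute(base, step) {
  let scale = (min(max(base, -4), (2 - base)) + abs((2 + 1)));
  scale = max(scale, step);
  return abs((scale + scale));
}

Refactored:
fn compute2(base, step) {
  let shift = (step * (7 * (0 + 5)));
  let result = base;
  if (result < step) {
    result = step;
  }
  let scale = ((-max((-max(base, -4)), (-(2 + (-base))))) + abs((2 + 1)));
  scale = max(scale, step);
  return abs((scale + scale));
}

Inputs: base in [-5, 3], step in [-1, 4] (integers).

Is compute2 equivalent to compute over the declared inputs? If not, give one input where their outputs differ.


Equivalent — the differences include arithmetic usage differs, and local variable names differ, and statement counts differ, and branching structure differs, and constant usage differs, and comparison usage differs, and min/max/abs usage differs, yet no declared input distinguishes the two.
Tracing base=2, step=1: compute: scale := 3 | scale := 3 | result 6 | compute2: shift := 35 | result := 2 | (result < step): false | scale := 3 | scale := 3 | result 6 — matching result 6.
An exhaustive pass over the 54 declared inputs shows identical outputs.
verdict: equivalent


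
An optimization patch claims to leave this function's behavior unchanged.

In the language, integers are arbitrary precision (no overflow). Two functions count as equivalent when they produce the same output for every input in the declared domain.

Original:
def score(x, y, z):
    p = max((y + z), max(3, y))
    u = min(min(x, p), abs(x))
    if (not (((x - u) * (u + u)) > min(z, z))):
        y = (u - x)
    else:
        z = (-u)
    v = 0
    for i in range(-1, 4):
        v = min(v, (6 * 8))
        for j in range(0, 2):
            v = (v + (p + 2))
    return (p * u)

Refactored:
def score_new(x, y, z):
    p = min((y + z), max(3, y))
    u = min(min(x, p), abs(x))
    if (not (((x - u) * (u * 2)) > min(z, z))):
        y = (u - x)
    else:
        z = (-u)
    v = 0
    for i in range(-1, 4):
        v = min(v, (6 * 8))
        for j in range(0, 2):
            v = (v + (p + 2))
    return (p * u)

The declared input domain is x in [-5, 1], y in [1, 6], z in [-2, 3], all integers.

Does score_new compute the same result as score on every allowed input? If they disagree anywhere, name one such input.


Consider the input x=-5, y=1, z=-2.
score: p = 3; u = -5; (not (((x - u) * (u + u)) > min(z, z))) -> false; z = 5; v = 0; [i=-1]; v = 0; [j=0]; v = 5; [j=1]; v = 10; [i=0]; v = 10; [j=0]; v = 15; [j=1]; v = 20; [i=1]; v = 20; [j=0]; v = 25; [j=1]; v = 30; [i=2]; v = 30; [j=0]; v = 35; [j=1]; v = 40; [i=3]; v = 40; [j=0]; v = 45; [j=1]; v = 50; return -15
score_new: p = -1; u = -5; (not (((x - u) * (u * 2)) > min(z, z))) -> false; z = 5; v = 0; [i=-1]; v = 0; [j=0]; v = 1; [j=1]; v = 2; [i=0]; v = 2; [j=0]; v = 3; [j=1]; v = 4; [i=1]; v = 4; [j=0]; v = 5; [j=1]; v = 6; [i=2]; v = 6; [j=0]; v = 7; [j=1]; v = 8; [i=3]; v = 8; [j=0]; v = 9; [j=1]; v = 10; return 5
-15 and 5 differ, so these are not the same function on this domain.
verdict: not equivalent; witness: x=-5, y=1, z=-2


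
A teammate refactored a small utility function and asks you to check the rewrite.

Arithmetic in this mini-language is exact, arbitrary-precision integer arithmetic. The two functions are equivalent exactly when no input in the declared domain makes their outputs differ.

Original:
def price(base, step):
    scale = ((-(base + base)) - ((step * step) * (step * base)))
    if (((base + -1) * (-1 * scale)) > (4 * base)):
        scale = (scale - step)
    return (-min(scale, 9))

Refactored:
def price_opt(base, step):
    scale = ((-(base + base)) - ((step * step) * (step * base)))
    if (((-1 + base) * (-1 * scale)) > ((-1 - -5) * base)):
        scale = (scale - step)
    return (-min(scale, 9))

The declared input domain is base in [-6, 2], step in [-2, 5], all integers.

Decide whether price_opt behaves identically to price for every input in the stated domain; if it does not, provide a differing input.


Side by side, the visible changes include: constant usage differs; arithmetic usage differs.
As a probe, take base=1, step=-1: price runs scale becomes -1; next (((base + -1) * (-1 * scale)) > (4 * base)) evaluates to false; next final value 1; price_opt runs scale becomes -1; next (((-1 + base) * (-1 * scale)) > ((-1 - -5) * base)) evaluates to false; next final value 1; both end at 1.
Every one of the 72 inputs gives matching results.
verdict: equivalent


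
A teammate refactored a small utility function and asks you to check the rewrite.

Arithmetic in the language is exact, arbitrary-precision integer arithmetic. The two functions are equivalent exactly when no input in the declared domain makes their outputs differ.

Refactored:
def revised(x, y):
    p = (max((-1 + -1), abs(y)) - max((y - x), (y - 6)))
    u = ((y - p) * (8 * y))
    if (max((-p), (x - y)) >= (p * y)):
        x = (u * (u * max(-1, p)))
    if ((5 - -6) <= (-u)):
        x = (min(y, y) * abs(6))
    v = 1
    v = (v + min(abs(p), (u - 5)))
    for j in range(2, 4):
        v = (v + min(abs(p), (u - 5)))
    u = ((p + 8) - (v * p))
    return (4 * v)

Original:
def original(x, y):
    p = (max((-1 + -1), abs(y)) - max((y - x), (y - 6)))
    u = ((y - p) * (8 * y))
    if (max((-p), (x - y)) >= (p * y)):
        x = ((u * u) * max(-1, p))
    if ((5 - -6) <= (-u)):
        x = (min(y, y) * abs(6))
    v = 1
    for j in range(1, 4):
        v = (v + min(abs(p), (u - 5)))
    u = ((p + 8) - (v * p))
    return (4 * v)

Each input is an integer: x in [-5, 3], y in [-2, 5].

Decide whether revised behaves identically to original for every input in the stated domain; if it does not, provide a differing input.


Side by side, the visible changes include: min/max/abs usage differs; loop structure differs; arithmetic usage differs; constant usage differs; statement counts differ.
Tracing x=-3, y=2: original: p=-3, then u=80, then (max((-p), (x - y)) >= (p * y)) is true, then x=-6400, then ((5 - -6) <= (-u)) is false, then v=1, then (j=1), then v=4, then (j=2), then v=7, then (j=3), then v=10, then u=35, then returns 40 | revised: p=-3, then u=80, then (max((-p), (x - y)) >= (p * y)) is true, then x=-6400, then ((5 - -6) <= (-u)) is false, then v=1, then v=4, then (j=2), then v=7, then (j=3), then v=10, then u=35, then returns 40 — matching result 40.
Across all 72 domain points the two functions coincide.
verdict: equivalent


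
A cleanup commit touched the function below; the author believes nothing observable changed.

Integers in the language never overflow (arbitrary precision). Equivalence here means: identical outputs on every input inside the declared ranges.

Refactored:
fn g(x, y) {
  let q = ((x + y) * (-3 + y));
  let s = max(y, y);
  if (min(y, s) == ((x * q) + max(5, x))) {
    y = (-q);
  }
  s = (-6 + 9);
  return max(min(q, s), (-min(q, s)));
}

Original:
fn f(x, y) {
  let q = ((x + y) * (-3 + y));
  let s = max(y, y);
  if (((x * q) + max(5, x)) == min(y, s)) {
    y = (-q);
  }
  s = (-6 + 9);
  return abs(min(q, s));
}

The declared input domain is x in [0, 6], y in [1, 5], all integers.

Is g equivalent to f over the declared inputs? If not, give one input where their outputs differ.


Differences: min/max/abs usage differs — yet all 35 inputs agree.
verdict: equivalent
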